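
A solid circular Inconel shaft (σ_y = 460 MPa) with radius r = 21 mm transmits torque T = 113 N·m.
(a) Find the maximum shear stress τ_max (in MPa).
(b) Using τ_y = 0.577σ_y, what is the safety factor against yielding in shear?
(a) For a solid circular shaft, τ_max = T·r/J with J = π·r^4/2, i.e. τ_max = 2·T / (π·r^3). Convert r = 21 mm = 0.021 m.
  τ_max = (2 × 113) / (π × 0.021^3) = 7.768 × 10⁶ Pa = 7.768 MPa
(b) τ_y = 0.577 × 460 = 265.42 MPa
  SF = τ_y/τ_max = 265.42 / 7.768 = 34.17
Final answer: (a) τ_max = 7.768 MPa, (b) SF = 34.17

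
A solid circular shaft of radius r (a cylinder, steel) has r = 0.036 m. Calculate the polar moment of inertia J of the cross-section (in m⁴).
Model: a solid circular shaft of radius r, so J = (π·r^4) / 2.
Substitute:
  J = (π × 0.036^4) / 2
  J = 2.638 × 10⁻⁶ m⁴
Final answer: J = 2.638 × 10⁻⁶ m⁴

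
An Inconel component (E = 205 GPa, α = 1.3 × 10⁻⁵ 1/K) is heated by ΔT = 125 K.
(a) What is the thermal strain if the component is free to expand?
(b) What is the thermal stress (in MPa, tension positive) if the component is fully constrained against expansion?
(a) Free thermal strain ε_th = α·ΔT = (1.3 × 10⁻⁵) × 125 = 0.001625
(b) Fully constrained, the expansion is suppressed, so σ = -E·α·ΔT. Convert E = 205 GPa = 2.05 × 10¹¹ Pa.
  σ = -(2.05 × 10¹¹) × (1.3 × 10⁻⁵) × 125 = -3.331 × 10⁸ Pa = -333.1 MPa (compressive)
Final answer: (a) ε_th = 0.001625, (b) σ = -333.1 MPa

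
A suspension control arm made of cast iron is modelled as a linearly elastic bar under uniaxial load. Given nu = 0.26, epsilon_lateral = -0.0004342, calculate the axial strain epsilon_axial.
Model: a linearly elastic bar under uniaxial load, so epsilon_lateral = -nu·epsilon_axial.
Solve for epsilon_axial: epsilon_axial = -epsilon_lateral / nu.
Substitute:
  epsilon_axial = -(-0.0004342) / 0.26
  epsilon_axial = 0.00167
Final answer: epsilon_axial = 0.00167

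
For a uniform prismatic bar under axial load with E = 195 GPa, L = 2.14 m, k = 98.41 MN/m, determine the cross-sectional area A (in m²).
Model: a uniform prismatic bar under axial load, so k = (A·E) / L.
Solve for A: A = (k·L) / E.
Convert to SI units:
  E = 195 GPa = 1.95 × 10¹¹ Pa
  k = 98.41 MN/m = 9.841 × 10⁷ N/m
Substitute:
  A = ((9.841 × 10⁷) × 2.14) / (1.95 × 10¹¹)
  A = 0.00108 m²
Final answer: A = 0.00108 m²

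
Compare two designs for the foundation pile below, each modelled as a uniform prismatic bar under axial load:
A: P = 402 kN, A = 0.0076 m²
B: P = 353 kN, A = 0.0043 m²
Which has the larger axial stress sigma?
Model: a uniform prismatic bar under axial load, so sigma = P / A (SI units).
  A: sigma = 402000 / 0.0076 = 5.289 × 10⁷ Pa = 52.89 MPa
  B: sigma = 353000 / 0.0043 = 8.209 × 10⁷ Pa = 82.09 MPa
82.09 MPa > 52.89 MPa, so B is larger.
Final answer: B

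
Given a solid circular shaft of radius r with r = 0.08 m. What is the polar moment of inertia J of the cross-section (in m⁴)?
Model: a solid circular shaft of radius r, so J = (π·r^4) / 2.
Substitute:
  J = (π × 0.08^4) / 2
  J = 6.434 × 10⁻⁵ m⁴
Final answer: J = 6.434 × 10⁻⁵ m⁴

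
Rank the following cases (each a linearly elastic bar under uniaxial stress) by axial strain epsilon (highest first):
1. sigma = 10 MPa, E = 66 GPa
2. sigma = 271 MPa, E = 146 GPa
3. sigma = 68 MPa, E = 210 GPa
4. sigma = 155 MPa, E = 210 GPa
Model: a linearly elastic bar under uniaxial stress, so epsilon = sigma / E (SI units).
  Case 1: epsilon = (1 × 10⁷) / (6.6 × 10¹⁰) = 0.0001515
  Case 2: epsilon = (2.71 × 10⁸) / (1.46 × 10¹¹) = 0.001856
  Case 3: epsilon = (6.8 × 10⁷) / (2.1 × 10¹¹) = 0.0003238
  Case 4: epsilon = (1.55 × 10⁸) / (2.1 × 10¹¹) = 0.0007381
Ordering: 0.001856 (case 2) > 0.0007381 (case 4) > 0.0003238 (case 3) > 0.0001515 (case 1)
Final answer: 2, 4, 3, 1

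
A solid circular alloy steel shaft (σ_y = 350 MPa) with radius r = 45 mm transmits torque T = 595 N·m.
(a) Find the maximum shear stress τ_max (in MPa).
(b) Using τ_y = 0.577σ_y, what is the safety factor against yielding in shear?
(a) For a solid circular shaft, τ_max = T·r/J with J = π·r^4/2, i.e. τ_max = 2·T / (π·r^3). Convert r = 45 mm = 0.045 m.
  τ_max = (2 × 595) / (π × 0.045^3) = 4.157 × 10⁶ Pa = 4.157 MPa
(b) τ_y = 0.577 × 350 = 201.95 MPa
  SF = τ_y/τ_max = 201.95 / 4.157 = 48.58
Final answer: (a) τ_max = 4.157 MPa, (b) SF = 48.58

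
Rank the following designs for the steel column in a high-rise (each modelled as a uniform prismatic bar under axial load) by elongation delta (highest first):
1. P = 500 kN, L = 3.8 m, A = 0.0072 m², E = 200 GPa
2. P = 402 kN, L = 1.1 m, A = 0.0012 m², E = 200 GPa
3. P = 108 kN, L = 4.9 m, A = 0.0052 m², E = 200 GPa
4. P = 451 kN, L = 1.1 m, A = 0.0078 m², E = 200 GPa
Model: a uniform prismatic bar under axial load, so delta = (P·L) / (A·E) (SI units).
  Case 1: delta = (500000 × 3.8) / (0.0072 × (2 × 10¹¹)) = 0.001319 m = 1.319 mm
  Case 2: delta = (402000 × 1.1) / (0.0012 × (2 × 10¹¹)) = 0.001843 m = 1.843 mm
  Case 3: delta = (108000 × 4.9) / (0.0052 × (2 × 10¹¹)) = 0.0005088 m = 0.5088 mm
  Case 4: delta = (451000 × 1.1) / (0.0078 × (2 × 10¹¹)) = 0.000318 m = 0.318 mm
Ordering: 1.843 mm (case 2) > 1.319 mm (case 1) > 0.5088 mm (case 3) > 0.318 mm (case 4)
Final answer: 2, 1, 3, 4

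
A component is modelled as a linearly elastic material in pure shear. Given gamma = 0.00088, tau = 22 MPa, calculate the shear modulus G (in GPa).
Model: a linearly elastic material in pure shear, so tau = G·gamma.
Solve for G: G = tau / gamma.
Convert to SI units:
  tau = 22 MPa = 2.2 × 10⁷ Pa
Substitute:
  G = (2.2 × 10⁷) / 0.00088
  G = 2.5 × 10¹⁰ Pa
Convert: G = 2.5 × 10¹⁰ Pa = 25 GPa
Final answer: G = 25 GPa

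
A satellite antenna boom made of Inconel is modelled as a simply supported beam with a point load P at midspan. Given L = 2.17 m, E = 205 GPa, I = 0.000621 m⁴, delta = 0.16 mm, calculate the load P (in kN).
Model: a simply supported beam with a point load P at midspan, so delta = (P·L^3) / (48·E·I).
Solve for P: P = (48·delta·E·I) / L^3.
Convert to SI units:
  E = 205 GPa = 2.05 × 10¹¹ Pa
  delta = 0.16 mm = 0.00016 m
Substitute:
  P = (48 × 0.00016 × (2.05 × 10¹¹) × 0.000621) / 2.17^3
  P = 95680 N
Convert: P = 95680 N = 95.68 kN
Final answer: P = 95.68 kN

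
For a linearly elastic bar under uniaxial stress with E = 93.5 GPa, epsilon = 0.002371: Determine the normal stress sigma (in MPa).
Model: a linearly elastic bar under uniaxial stress, so sigma = E·epsilon.
Convert to SI units:
  E = 93.5 GPa = 9.35 × 10¹⁰ Pa
Substitute:
  sigma = (9.35 × 10¹⁰) × 0.002371
  sigma = 2.217 × 10⁸ Pa
Convert: sigma = 2.217 × 10⁸ Pa = 221.7 MPa
Final answer: sigma = 221.7 MPa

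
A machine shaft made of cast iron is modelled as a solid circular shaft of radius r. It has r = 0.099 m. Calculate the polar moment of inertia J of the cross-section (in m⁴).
Model: a solid circular shaft of radius r, so J = (π·r^4) / 2.
Substitute:
  J = (π × 0.099^4) / 2
  J = 0.0001509 m⁴
Final answer: J = 0.0001509 m⁴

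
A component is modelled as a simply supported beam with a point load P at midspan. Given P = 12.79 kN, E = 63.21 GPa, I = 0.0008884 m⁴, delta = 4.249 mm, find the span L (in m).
Model: a simply supported beam with a point load P at midspan, so delta = (P·L^3) / (48·E·I).
Solve for L: L = ((48·delta·E·I) / P)^(1/3).
Convert to SI units:
  P = 12.79 kN = 12790 N
  E = 63.21 GPa = 6.321 × 10¹⁰ Pa
  delta = 4.249 mm = 0.004249 m
Substitute:
  L = ((48 × 0.004249 × (6.321 × 10¹⁰) × 0.0008884) / 12790)^(1/3)
  L = 9.639 m
Final answer: L = 9.639 m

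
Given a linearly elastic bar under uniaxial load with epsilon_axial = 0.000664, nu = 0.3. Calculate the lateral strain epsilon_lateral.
Model: a linearly elastic bar under uniaxial load, so epsilon_lateral = -nu·epsilon_axial.
Substitute:
  epsilon_lateral = -(0.3 × 0.000664)
  epsilon_lateral = -0.0001992
Final answer: epsilon_lateral = -0.0001992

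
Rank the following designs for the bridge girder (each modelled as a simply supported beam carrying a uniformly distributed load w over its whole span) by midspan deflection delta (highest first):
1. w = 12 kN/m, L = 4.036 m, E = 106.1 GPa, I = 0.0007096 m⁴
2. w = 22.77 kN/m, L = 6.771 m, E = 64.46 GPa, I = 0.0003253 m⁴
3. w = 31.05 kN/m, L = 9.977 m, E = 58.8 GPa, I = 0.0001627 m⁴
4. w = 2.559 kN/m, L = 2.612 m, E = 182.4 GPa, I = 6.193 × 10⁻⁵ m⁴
Model: a simply supported beam carrying a uniformly distributed load w over its whole span, so delta = (5·w·L^4) / (384·E·I) (SI units).
  Case 1: delta = (5 × 12000 × 4.036^4) / (384 × (1.061 × 10¹¹) × 0.0007096) = 0.0005507 m = 0.5507 mm
  Case 2: delta = (5 × 22770 × 6.771^4) / (384 × (6.446 × 10¹⁰) × 0.0003253) = 0.02972 m = 29.72 mm
  Case 3: delta = (5 × 31050 × 9.977^4) / (384 × (5.88 × 10¹⁰) × 0.0001627) = 0.4187 m = 418.7 mm
  Case 4: delta = (5 × 2559 × 2.612^4) / (384 × (1.824 × 10¹¹) × (6.193 × 10⁻⁵)) = 0.0001373 m = 0.1373 mm
Ordering: 418.7 mm (case 3) > 29.72 mm (case 2) > 0.5507 mm (case 1) > 0.1373 mm (case 4)
Final answer: 3, 2, 1, 4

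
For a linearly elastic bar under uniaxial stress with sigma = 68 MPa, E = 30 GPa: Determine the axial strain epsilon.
Model: a linearly elastic bar under uniaxial stress, so epsilon = sigma / E.
Convert to SI units:
  sigma = 68 MPa = 6.8 × 10⁷ Pa
  E = 30 GPa = 3 × 10¹⁰ Pa
Substitute:
  epsilon = (6.8 × 10⁷) / (3 × 10¹⁰)
  epsilon = 0.002267
Final answer: epsilon = 0.002267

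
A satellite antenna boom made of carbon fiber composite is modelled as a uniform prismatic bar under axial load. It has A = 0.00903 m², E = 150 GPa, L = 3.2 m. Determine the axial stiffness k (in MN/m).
Model: a uniform prismatic bar under axial load, so k = (A·E) / L.
Convert to SI units:
  E = 150 GPa = 1.5 × 10¹¹ Pa
Substitute:
  k = (0.00903 × (1.5 × 10¹¹)) / 3.2
  k = 4.233 × 10⁸ N/m
Convert: k = 4.233 × 10⁸ N/m = 423.3 MN/m
Final answer: k = 423.3 MN/m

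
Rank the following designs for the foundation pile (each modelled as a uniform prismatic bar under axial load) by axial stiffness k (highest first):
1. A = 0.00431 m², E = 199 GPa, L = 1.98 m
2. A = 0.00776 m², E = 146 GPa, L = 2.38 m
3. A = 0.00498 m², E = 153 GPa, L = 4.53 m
Model: a uniform prismatic bar under axial load, so k = (A·E) / L (SI units).
  Case 1: k = (0.00431 × (1.99 × 10¹¹)) / 1.98 = 4.332 × 10⁸ N/m = 433.2 MN/m
  Case 2: k = (0.00776 × (1.46 × 10¹¹)) / 2.38 = 4.76 × 10⁸ N/m = 476 MN/m
  Case 3: k = (0.00498 × (1.53 × 10¹¹)) / 4.53 = 1.682 × 10⁸ N/m = 168.2 MN/m
Ordering: 476 MN/m (case 2) > 433.2 MN/m (case 1) > 168.2 MN/m (case 3)
Final answer: 2, 1, 3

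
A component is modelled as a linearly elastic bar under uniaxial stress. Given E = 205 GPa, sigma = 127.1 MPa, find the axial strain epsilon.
Model: a linearly elastic bar under uniaxial stress, so sigma = E·epsilon.
Solve for epsilon: epsilon = sigma / E.
Convert to SI units:
  E = 205 GPa = 2.05 × 10¹¹ Pa
  sigma = 127.1 MPa = 1.271 × 10⁸ Pa
Substitute:
  epsilon = (1.271 × 10⁸) / (2.05 × 10¹¹)
  epsilon = 0.00062
Final answer: epsilon = 0.00062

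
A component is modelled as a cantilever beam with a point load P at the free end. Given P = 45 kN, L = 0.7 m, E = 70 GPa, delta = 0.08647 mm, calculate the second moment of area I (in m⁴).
Model: a cantilever beam with a point load P at the free end, so delta = (P·L^3) / (3·E·I).
Solve for I: I = (P·L^3) / (3·delta·E).
Convert to SI units:
  P = 45 kN = 45000 N
  E = 70 GPa = 7 × 10¹⁰ Pa
  delta = 0.08647 mm = 8.647 × 10⁻⁵ m
Substitute:
  I = (45000 × 0.7^3) / (3 × (8.647 × 10⁻⁵) × (7 × 10¹⁰))
  I = 0.00085 m⁴
Final answer: I = 0.00085 m⁴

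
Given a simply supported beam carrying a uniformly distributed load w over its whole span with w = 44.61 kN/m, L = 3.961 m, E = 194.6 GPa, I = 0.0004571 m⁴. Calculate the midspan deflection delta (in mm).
Model: a simply supported beam carrying a uniformly distributed load w over its whole span, so delta = (5·w·L^4) / (384·E·I).
Convert to SI units:
  w = 44.61 kN/m = 44610 N/m
  E = 194.6 GPa = 1.946 × 10¹¹ Pa
Substitute:
  delta = (5 × 44610 × 3.961^4) / (384 × (1.946 × 10¹¹) × 0.0004571)
  delta = 0.001607 m
Convert: delta = 0.001607 m = 1.607 mm
Final answer: delta = 1.607 mm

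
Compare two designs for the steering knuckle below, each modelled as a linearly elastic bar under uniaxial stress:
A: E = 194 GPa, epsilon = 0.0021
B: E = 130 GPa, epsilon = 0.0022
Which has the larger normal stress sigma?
Model: a linearly elastic bar under uniaxial stress, so sigma = E·epsilon (SI units).
  A: sigma = (1.94 × 10¹¹) × 0.0021 = 4.074 × 10⁸ Pa = 407.4 MPa
  B: sigma = (1.3 × 10¹¹) × 0.0022 = 2.86 × 10⁸ Pa = 286 MPa
407.4 MPa > 286 MPa, so A is larger.
Final answer: A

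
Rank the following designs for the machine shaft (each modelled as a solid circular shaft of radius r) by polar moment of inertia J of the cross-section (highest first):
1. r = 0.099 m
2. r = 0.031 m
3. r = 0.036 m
Model: a solid circular shaft of radius r, so J = (π·r^4) / 2 (SI units).
  Case 1: J = (π × 0.099^4) / 2 = 0.0001509 m⁴
  Case 2: J = (π × 0.031^4) / 2 = 1.451 × 10⁻⁶ m⁴
  Case 3: J = (π × 0.036^4) / 2 = 2.638 × 10⁻⁶ m⁴
Ordering: 0.0001509 m⁴ (case 1) > 2.638 × 10⁻⁶ m⁴ (case 3) > 1.451 × 10⁻⁶ m⁴ (case 2)
Final answer: 1, 3, 2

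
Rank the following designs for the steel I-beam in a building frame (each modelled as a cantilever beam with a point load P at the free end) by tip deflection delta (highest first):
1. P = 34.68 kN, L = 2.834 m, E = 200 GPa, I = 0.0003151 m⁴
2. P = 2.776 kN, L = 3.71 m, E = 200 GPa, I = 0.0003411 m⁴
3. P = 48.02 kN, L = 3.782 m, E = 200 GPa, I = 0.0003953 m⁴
Model: a cantilever beam with a point load P at the free end, so delta = (P·L^3) / (3·E·I) (SI units).
  Case 1: delta = (34680 × 2.834^3) / (3 × (2 × 10¹¹) × 0.0003151) = 0.004175 m = 4.175 mm
  Case 2: delta = (2776 × 3.71^3) / (3 × (2 × 10¹¹) × 0.0003411) = 0.0006926 m = 0.6926 mm
  Case 3: delta = (48020 × 3.782^3) / (3 × (2 × 10¹¹) × 0.0003953) = 0.01095 m = 10.95 mm
Ordering: 10.95 mm (case 3) > 4.175 mm (case 1) > 0.6926 mm (case 2)
Final answer: 3, 1, 2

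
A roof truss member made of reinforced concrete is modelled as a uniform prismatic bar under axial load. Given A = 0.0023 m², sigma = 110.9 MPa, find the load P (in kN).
Model: a uniform prismatic bar under axial load, so sigma = P / A.
Solve for P: P = sigma·A.
Convert to SI units:
  sigma = 110.9 MPa = 1.109 × 10⁸ Pa
Substitute:
  P = (1.109 × 10⁸) × 0.0023
  P = 255100 N
Convert: P = 255100 N = 255.1 kN
Final answer: P = 255.1 kN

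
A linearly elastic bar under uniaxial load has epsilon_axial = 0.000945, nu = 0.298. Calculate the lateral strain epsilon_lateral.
Model: a linearly elastic bar under uniaxial load, so epsilon_lateral = -nu·epsilon_axial.
Substitute:
  epsilon_lateral = -(0.298 × 0.000945)
  epsilon_lateral = -0.0002816
Final answer: epsilon_lateral = -0.0002816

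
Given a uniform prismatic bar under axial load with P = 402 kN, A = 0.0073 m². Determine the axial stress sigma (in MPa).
Model: a uniform prismatic bar under axial load, so sigma = P / A.
Convert to SI units:
  P = 402 kN = 402000 N
Substitute:
  sigma = 402000 / 0.0073
  sigma = 5.507 × 10⁷ Pa
Convert: sigma = 5.507 × 10⁷ Pa = 55.07 MPa
Final answer: sigma = 55.07 MPa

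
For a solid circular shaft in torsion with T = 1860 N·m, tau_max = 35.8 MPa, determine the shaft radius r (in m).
Model: a solid circular shaft in torsion, so tau_max = (2·T) / (π·r^3).
Solve for r: r = ((2·T) / (π·tau_max))^(1/3).
Convert to SI units:
  tau_max = 35.8 MPa = 3.58 × 10⁷ Pa
Substitute:
  r = ((2 × 1860) / (π × (3.58 × 10⁷)))^(1/3)
  r = 0.0321 m
Final answer: r = 0.0321 m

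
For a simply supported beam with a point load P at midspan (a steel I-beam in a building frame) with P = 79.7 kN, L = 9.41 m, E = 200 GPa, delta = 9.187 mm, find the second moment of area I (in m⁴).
Model: a simply supported beam with a point load P at midspan, so delta = (P·L^3) / (48·E·I).
Solve for I: I = (P·L^3) / (48·delta·E).
Convert to SI units:
  P = 79.7 kN = 79700 N
  E = 200 GPa = 2 × 10¹¹ Pa
  delta = 9.187 mm = 0.009187 m
Substitute:
  I = (79700 × 9.41^3) / (48 × 0.009187 × (2 × 10¹¹))
  I = 0.000753 m⁴
Final answer: I = 0.000753 m⁴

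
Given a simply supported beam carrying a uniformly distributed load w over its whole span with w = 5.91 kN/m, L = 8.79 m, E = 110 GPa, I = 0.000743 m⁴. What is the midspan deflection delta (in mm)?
Model: a simply supported beam carrying a uniformly distributed load w over its whole span, so delta = (5·w·L^4) / (384·E·I).
Convert to SI units:
  w = 5.91 kN/m = 5910 N/m
  E = 110 GPa = 1.1 × 10¹¹ Pa
Substitute:
  delta = (5 × 5910 × 8.79^4) / (384 × (1.1 × 10¹¹) × 0.000743)
  delta = 0.005621 m
Convert: delta = 0.005621 m = 5.621 mm
Final answer: delta = 5.621 mm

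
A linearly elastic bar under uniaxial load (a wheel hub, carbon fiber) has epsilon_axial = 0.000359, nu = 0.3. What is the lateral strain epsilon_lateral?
Model: a linearly elastic bar under uniaxial load, so epsilon_lateral = -nu·epsilon_axial.
Substitute:
  epsilon_lateral = -(0.3 × 0.000359)
  epsilon_lateral = -0.0001077
Final answer: epsilon_lateral = -0.0001077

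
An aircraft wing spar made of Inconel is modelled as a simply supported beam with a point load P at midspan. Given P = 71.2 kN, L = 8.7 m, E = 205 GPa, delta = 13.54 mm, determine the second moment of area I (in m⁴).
Model: a simply supported beam with a point load P at midspan, so delta = (P·L^3) / (48·E·I).
Solve for I: I = (P·L^3) / (48·delta·E).
Convert to SI units:
  P = 71.2 kN = 71200 N
  E = 205 GPa = 2.05 × 10¹¹ Pa
  delta = 13.54 mm = 0.01354 m
Substitute:
  I = (71200 × 8.7^3) / (48 × 0.01354 × (2.05 × 10¹¹))
  I = 0.0003519 m⁴
Final answer: I = 0.0003519 m⁴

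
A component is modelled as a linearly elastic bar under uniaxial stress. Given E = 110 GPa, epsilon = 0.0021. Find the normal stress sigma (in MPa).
Model: a linearly elastic bar under uniaxial stress, so sigma = E·epsilon.
Convert to SI units:
  E = 110 GPa = 1.1 × 10¹¹ Pa
Substitute:
  sigma = (1.1 × 10¹¹) × 0.0021
  sigma = 2.31 × 10⁸ Pa
Convert: sigma = 2.31 × 10⁸ Pa = 231 MPa
Final answer: sigma = 231 MPa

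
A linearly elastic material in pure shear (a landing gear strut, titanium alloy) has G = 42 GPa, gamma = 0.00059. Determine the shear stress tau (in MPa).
Model: a linearly elastic material in pure shear, so tau = G·gamma.
Convert to SI units:
  G = 42 GPa = 4.2 × 10¹⁰ Pa
Substitute:
  tau = (4.2 × 10¹⁰) × 0.00059
  tau = 2.478 × 10⁷ Pa
Convert: tau = 2.478 × 10⁷ Pa = 24.78 MPa
Final answer: tau = 24.78 MPa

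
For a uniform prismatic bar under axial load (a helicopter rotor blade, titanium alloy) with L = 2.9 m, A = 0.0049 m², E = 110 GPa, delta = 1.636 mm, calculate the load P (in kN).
Model: a uniform prismatic bar under axial load, so delta = (P·L) / (A·E).
Solve for P: P = (delta·A·E) / L.
Convert to SI units:
  E = 110 GPa = 1.1 × 10¹¹ Pa
  delta = 1.636 mm = 0.001636 m
Substitute:
  P = (0.001636 × 0.0049 × (1.1 × 10¹¹)) / 2.9
  P = 304100 N
Convert: P = 304100 N = 304.1 kN
Final answer: P = 304.1 kN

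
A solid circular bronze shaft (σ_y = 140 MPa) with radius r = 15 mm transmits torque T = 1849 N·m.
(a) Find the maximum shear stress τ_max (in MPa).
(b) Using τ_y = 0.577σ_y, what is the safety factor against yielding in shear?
(a) For a solid circular shaft, τ_max = T·r/J with J = π·r^4/2, i.e. τ_max = 2·T / (π·r^3). Convert r = 15 mm = 0.015 m.
  τ_max = (2 × 1849) / (π × 0.015^3) = 3.488 × 10⁸ Pa = 348.8 MPa
(b) τ_y = 0.577 × 140 = 80.78 MPa
  SF = τ_y/τ_max = 80.78 / 348.8 = 0.2316
Final answer: (a) τ_max = 348.8 MPa, (b) SF = 0.2316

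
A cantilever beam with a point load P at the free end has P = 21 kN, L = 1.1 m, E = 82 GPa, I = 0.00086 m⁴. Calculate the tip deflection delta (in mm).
Model: a cantilever beam with a point load P at the free end, so delta = (P·L^3) / (3·E·I).
Convert to SI units:
  P = 21 kN = 21000 N
  E = 82 GPa = 8.2 × 10¹⁰ Pa
Substitute:
  delta = (21000 × 1.1^3) / (3 × (8.2 × 10¹⁰) × 0.00086)
  delta = 0.0001321 m
Convert: delta = 0.0001321 m = 0.1321 mm
Final answer: delta = 0.1321 mm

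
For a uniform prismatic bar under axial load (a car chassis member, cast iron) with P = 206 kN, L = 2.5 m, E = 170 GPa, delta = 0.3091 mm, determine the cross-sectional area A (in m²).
Model: a uniform prismatic bar under axial load, so delta = (P·L) / (A·E).
Solve for A: A = (P·L) / (delta·E).
Convert to SI units:
  P = 206 kN = 206000 N
  E = 170 GPa = 1.7 × 10¹¹ Pa
  delta = 0.3091 mm = 0.0003091 m
Substitute:
  A = (206000 × 2.5) / (0.0003091 × (1.7 × 10¹¹))
  A = 0.009801 m²
Final answer: A = 0.009801 m²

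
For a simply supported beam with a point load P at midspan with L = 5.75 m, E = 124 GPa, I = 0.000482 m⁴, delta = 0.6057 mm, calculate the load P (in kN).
Model: a simply supported beam with a point load P at midspan, so delta = (P·L^3) / (48·E·I).
Solve for P: P = (48·delta·E·I) / L^3.
Convert to SI units:
  E = 124 GPa = 1.24 × 10¹¹ Pa
  delta = 0.6057 mm = 0.0006057 m
Substitute:
  P = (48 × 0.0006057 × (1.24 × 10¹¹) × 0.000482) / 5.75^3
  P = 9140 N
Convert: P = 9140 N = 9.14 kN
Final answer: P = 9.14 kN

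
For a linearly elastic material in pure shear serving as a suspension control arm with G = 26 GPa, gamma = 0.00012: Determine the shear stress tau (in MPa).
Model: a linearly elastic material in pure shear, so tau = G·gamma.
Convert to SI units:
  G = 26 GPa = 2.6 × 10¹⁰ Pa
Substitute:
  tau = (2.6 × 10¹⁰) × 0.00012
  tau = 3.12 × 10⁶ Pa
Convert: tau = 3.12 × 10⁶ Pa = 3.12 MPa
Final answer: tau = 3.12 MPa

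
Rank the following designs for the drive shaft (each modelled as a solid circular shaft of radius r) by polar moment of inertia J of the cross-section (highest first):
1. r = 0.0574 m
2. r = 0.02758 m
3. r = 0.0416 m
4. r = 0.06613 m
Model: a solid circular shaft of radius r, so J = (π·r^4) / 2 (SI units).
  Case 1: J = (π × 0.0574^4) / 2 = 1.705 × 10⁻⁵ m⁴
  Case 2: J = (π × 0.02758^4) / 2 = 9.089 × 10⁻⁷ m⁴
  Case 3: J = (π × 0.0416^4) / 2 = 4.704 × 10⁻⁶ m⁴
  Case 4: J = (π × 0.06613^4) / 2 = 3.004 × 10⁻⁵ m⁴
Ordering: 3.004 × 10⁻⁵ m⁴ (case 4) > 1.705 × 10⁻⁵ m⁴ (case 1) > 4.704 × 10⁻⁶ m⁴ (case 3) > 9.089 × 10⁻⁷ m⁴ (case 2)
Final answer: 4, 1, 3, 2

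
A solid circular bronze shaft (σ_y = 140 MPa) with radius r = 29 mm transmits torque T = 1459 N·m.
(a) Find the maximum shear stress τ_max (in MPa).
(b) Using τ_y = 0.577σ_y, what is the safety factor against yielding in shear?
(a) For a solid circular shaft, τ_max = T·r/J with J = π·r^4/2, i.e. τ_max = 2·T / (π·r^3). Convert r = 29 mm = 0.029 m.
  τ_max = (2 × 1459) / (π × 0.029^3) = 3.808 × 10⁷ Pa = 38.08 MPa
(b) τ_y = 0.577 × 140 = 80.78 MPa
  SF = τ_y/τ_max = 80.78 / 38.08 = 2.121
Final answer: (a) τ_max = 38.08 MPa, (b) SF = 2.121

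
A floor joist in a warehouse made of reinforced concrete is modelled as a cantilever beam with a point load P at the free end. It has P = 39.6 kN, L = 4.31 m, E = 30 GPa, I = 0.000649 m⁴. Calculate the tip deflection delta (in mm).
Model: a cantilever beam with a point load P at the free end, so delta = (P·L^3) / (3·E·I).
Convert to SI units:
  P = 39.6 kN = 39600 N
  E = 30 GPa = 3 × 10¹⁰ Pa
Substitute:
  delta = (39600 × 4.31^3) / (3 × (3 × 10¹⁰) × 0.000649)
  delta = 0.05428 m
Convert: delta = 0.05428 m = 54.28 mm
Final answer: delta = 54.28 mm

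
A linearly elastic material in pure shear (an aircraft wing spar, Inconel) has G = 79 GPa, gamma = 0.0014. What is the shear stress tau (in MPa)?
Model: a linearly elastic material in pure shear, so tau = G·gamma.
Convert to SI units:
  G = 79 GPa = 7.9 × 10¹⁰ Pa
Substitute:
  tau = (7.9 × 10¹⁰) × 0.0014
  tau = 1.106 × 10⁸ Pa
Convert: tau = 1.106 × 10⁸ Pa = 110.6 MPa
Final answer: tau = 110.6 MPa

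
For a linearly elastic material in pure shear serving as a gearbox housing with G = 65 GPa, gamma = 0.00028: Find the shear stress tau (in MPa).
Model: a linearly elastic material in pure shear, so tau = G·gamma.
Convert to SI units:
  G = 65 GPa = 6.5 × 10¹⁰ Pa
Substitute:
  tau = (6.5 × 10¹⁰) × 0.00028
  tau = 1.82 × 10⁷ Pa
Convert: tau = 1.82 × 10⁷ Pa = 18.2 MPa
Final answer: tau = 18.2 MPa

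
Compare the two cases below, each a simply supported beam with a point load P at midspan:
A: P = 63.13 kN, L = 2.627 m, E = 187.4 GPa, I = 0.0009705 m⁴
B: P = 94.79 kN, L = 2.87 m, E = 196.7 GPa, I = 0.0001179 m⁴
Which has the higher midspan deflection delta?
Model: a simply supported beam with a point load P at midspan, so delta = (P·L^3) / (48·E·I) (SI units).
  A: delta = (63130 × 2.627^3) / (48 × (1.874 × 10¹¹) × 0.0009705) = 0.0001311 m = 0.1311 mm
  B: delta = (94790 × 2.87^3) / (48 × (1.967 × 10¹¹) × 0.0001179) = 0.002013 m = 2.013 mm
2.013 mm > 0.1311 mm, so B is larger.
Final answer: B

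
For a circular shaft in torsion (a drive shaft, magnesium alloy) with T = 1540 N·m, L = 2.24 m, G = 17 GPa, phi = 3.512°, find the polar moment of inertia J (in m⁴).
Model: a circular shaft in torsion, so phi = (T·L) / (G·J).
Solve for J: J = (T·L) / (phi·G).
Convert to SI units:
  G = 17 GPa = 1.7 × 10¹⁰ Pa
  phi = 3.512° = 0.0613 rad
Substitute:
  J = (1540 × 2.24) / (0.0613 × (1.7 × 10¹⁰))
  J = 3.31 × 10⁻⁶ m⁴
Final answer: J = 3.31 × 10⁻⁶ m⁴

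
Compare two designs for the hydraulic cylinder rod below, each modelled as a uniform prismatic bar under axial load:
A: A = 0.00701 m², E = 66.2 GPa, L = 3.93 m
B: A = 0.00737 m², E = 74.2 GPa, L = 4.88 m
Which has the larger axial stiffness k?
Model: a uniform prismatic bar under axial load, so k = (A·E) / L (SI units).
  A: k = (0.00701 × (6.62 × 10¹⁰)) / 3.93 = 1.181 × 10⁸ N/m = 118.1 MN/m
  B: k = (0.00737 × (7.42 × 10¹⁰)) / 4.88 = 1.121 × 10⁸ N/m = 112.1 MN/m
118.1 MN/m > 112.1 MN/m, so A is larger.
Final answer: A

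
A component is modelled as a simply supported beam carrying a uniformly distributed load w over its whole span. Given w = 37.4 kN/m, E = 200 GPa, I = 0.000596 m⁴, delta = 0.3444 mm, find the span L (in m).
Model: a simply supported beam carrying a uniformly distributed load w over its whole span, so delta = (5·w·L^4) / (384·E·I).
Solve for L: L = ((384·delta·E·I) / (5·w))^(1/4).
Convert to SI units:
  w = 37.4 kN/m = 37400 N/m
  E = 200 GPa = 2 × 10¹¹ Pa
  delta = 0.3444 mm = 0.0003444 m
Substitute:
  L = ((384 × 0.0003444 × (2 × 10¹¹) × 0.000596) / (5 × 37400))^(1/4)
  L = 3.03 m
Final answer: L = 3.03 m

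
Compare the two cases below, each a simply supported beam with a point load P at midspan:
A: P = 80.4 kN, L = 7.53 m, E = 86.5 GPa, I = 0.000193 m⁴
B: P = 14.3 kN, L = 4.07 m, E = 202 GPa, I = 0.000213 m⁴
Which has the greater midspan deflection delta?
Model: a simply supported beam with a point load P at midspan, so delta = (P·L^3) / (48·E·I) (SI units).
  A: delta = (80400 × 7.53^3) / (48 × (8.65 × 10¹⁰) × 0.000193) = 0.04284 m = 42.84 mm
  B: delta = (14300 × 4.07^3) / (48 × (2.02 × 10¹¹) × 0.000213) = 0.0004668 m = 0.4668 mm
42.84 mm > 0.4668 mm, so A is larger.
Final answer: A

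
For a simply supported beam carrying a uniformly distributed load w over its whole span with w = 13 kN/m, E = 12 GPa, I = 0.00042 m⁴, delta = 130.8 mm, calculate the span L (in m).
Model: a simply supported beam carrying a uniformly distributed load w over its whole span, so delta = (5·w·L^4) / (384·E·I).
Solve for L: L = ((384·delta·E·I) / (5·w))^(1/4).
Convert to SI units:
  w = 13 kN/m = 13000 N/m
  E = 12 GPa = 1.2 × 10¹⁰ Pa
  delta = 130.8 mm = 0.1308 m
Substitute:
  L = ((384 × 0.1308 × (1.2 × 10¹⁰) × 0.00042) / (5 × 13000))^(1/4)
  L = 7.9 m
Final answer: L = 7.9 m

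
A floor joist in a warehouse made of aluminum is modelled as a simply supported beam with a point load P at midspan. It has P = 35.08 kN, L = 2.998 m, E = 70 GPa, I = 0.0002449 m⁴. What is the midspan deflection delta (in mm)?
Model: a simply supported beam with a point load P at midspan, so delta = (P·L^3) / (48·E·I).
Convert to SI units:
  P = 35.08 kN = 35080 N
  E = 70 GPa = 7 × 10¹⁰ Pa
Substitute:
  delta = (35080 × 2.998^3) / (48 × (7 × 10¹⁰) × 0.0002449)
  delta = 0.001149 m
Convert: delta = 0.001149 m = 1.149 mm
Final answer: delta = 1.149 mm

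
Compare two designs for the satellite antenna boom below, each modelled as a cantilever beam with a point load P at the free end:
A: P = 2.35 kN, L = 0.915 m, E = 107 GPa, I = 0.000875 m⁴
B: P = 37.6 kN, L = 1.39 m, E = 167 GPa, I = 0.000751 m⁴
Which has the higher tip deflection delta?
Model: a cantilever beam with a point load P at the free end, so delta = (P·L^3) / (3·E·I) (SI units).
  A: delta = (2350 × 0.915^3) / (3 × (1.07 × 10¹¹) × 0.000875) = 6.409 × 10⁻⁶ m = 0.006409 mm
  B: delta = (37600 × 1.39^3) / (3 × (1.67 × 10¹¹) × 0.000751) = 0.0002684 m = 0.2684 mm
0.2684 mm > 0.006409 mm, so B is larger.
Final answer: B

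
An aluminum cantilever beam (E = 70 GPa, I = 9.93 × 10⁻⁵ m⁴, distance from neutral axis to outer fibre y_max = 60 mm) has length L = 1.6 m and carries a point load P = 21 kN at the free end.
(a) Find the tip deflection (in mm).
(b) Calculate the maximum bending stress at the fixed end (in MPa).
(a) Tip deflection of a cantilever with an end point load: δ = P·L^3 / (3·E·I). Convert P = 21 kN = 21000 N, E = 70 GPa = 7 × 10¹⁰ Pa.
  δ = (21000 × 1.6^3) / (3 × (7 × 10¹⁰) × (9.93 × 10⁻⁵)) = 0.004125 m = 4.125 mm
(b) Maximum bending moment at the fixed end: M = P·L = 21000 × 1.6 = 33600 N·m. Convert y_max = 60 mm = 0.06 m.
  σ = M·y_max / I = (33600 × 0.06) / (9.93 × 10⁻⁵) = 2.03 × 10⁷ Pa = 20.3 MPa
Final answer: (a) δ = 4.125 mm, (b) σ = 20.3 MPa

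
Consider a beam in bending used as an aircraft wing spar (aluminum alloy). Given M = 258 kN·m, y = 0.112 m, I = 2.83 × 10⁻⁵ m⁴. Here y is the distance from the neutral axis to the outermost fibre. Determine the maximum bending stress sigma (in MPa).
Model: a beam in bending, so sigma = (M·y) / I.
Convert to SI units:
  M = 258 kN·m = 258000 N·m
Substitute:
  sigma = (258000 × 0.112) / (2.83 × 10⁻⁵)
  sigma = 1.021 × 10⁹ Pa
Convert: sigma = 1.021 × 10⁹ Pa = 1021 MPa
Final answer: sigma = 1021 MPa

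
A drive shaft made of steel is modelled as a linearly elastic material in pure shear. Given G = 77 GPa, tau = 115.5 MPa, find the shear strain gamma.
Model: a linearly elastic material in pure shear, so tau = G·gamma.
Solve for gamma: gamma = tau / G.
Convert to SI units:
  G = 77 GPa = 7.7 × 10¹⁰ Pa
  tau = 115.5 MPa = 1.155 × 10⁸ Pa
Substitute:
  gamma = (1.155 × 10⁸) / (7.7 × 10¹⁰)
  gamma = 0.0015
Final answer: gamma = 0.0015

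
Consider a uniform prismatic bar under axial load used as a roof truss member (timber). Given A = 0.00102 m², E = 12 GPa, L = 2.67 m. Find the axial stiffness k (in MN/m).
Model: a uniform prismatic bar under axial load, so k = (A·E) / L.
Convert to SI units:
  E = 12 GPa = 1.2 × 10¹⁰ Pa
Substitute:
  k = (0.00102 × (1.2 × 10¹⁰)) / 2.67
  k = 4.584 × 10⁶ N/m
Convert: k = 4.584 × 10⁶ N/m = 4.584 MN/m
Final answer: k = 4.584 MN/m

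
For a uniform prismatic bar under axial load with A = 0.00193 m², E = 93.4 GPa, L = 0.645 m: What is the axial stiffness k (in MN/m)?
Model: a uniform prismatic bar under axial load, so k = (A·E) / L.
Convert to SI units:
  E = 93.4 GPa = 9.34 × 10¹⁰ Pa
Substitute:
  k = (0.00193 × (9.34 × 10¹⁰)) / 0.645
  k = 2.795 × 10⁸ N/m
Convert: k = 2.795 × 10⁸ N/m = 279.5 MN/m
Final answer: k = 279.5 MN/m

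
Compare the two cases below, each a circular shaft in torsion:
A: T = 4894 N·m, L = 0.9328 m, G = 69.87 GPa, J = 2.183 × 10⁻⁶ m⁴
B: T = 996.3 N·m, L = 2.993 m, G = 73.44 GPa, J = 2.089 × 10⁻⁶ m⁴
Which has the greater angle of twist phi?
Model: a circular shaft in torsion, so phi = (T·L) / (G·J) (SI units).
  A: phi = (4894 × 0.9328) / ((6.987 × 10¹⁰) × (2.183 × 10⁻⁶)) = 0.02993 rad = 1.715°
  B: phi = (996.3 × 2.993) / ((7.344 × 10¹⁰) × (2.089 × 10⁻⁶)) = 0.01944 rad = 1.114°
1.715° > 1.114°, so A is larger.
Final answer: A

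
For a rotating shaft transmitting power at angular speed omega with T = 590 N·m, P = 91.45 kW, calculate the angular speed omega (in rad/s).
Model: a rotating shaft transmitting power at angular speed omega, so P = T·omega.
Solve for omega: omega = P / T.
Convert to SI units:
  P = 91.45 kW = 91450 W
Substitute:
  omega = 91450 / 590
  omega = 155 rad/s
Final answer: omega = 155 rad/s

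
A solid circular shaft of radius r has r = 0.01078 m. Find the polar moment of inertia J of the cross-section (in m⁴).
Model: a solid circular shaft of radius r, so J = (π·r^4) / 2.
Substitute:
  J = (π × 0.01078^4) / 2
  J = 2.121 × 10⁻⁸ m⁴
Final answer: J = 2.121 × 10⁻⁸ m⁴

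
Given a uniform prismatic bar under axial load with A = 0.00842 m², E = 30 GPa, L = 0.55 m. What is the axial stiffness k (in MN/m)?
Model: a uniform prismatic bar under axial load, so k = (A·E) / L.
Convert to SI units:
  E = 30 GPa = 3 × 10¹⁰ Pa
Substitute:
  k = (0.00842 × (3 × 10¹⁰)) / 0.55
  k = 4.593 × 10⁸ N/m
Convert: k = 4.593 × 10⁸ N/m = 459.3 MN/m
Final answer: k = 459.3 MN/m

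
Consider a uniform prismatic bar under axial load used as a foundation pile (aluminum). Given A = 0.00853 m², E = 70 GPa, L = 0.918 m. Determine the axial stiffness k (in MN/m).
Model: a uniform prismatic bar under axial load, so k = (A·E) / L.
Convert to SI units:
  E = 70 GPa = 7 × 10¹⁰ Pa
Substitute:
  k = (0.00853 × (7 × 10¹⁰)) / 0.918
  k = 6.504 × 10⁸ N/m
Convert: k = 6.504 × 10⁸ N/m = 650.4 MN/m
Final answer: k = 650.4 MN/m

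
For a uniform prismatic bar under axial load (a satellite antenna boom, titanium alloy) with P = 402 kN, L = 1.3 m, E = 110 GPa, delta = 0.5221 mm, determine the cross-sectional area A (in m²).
Model: a uniform prismatic bar under axial load, so delta = (P·L) / (A·E).
Solve for A: A = (P·L) / (delta·E).
Convert to SI units:
  P = 402 kN = 402000 N
  E = 110 GPa = 1.1 × 10¹¹ Pa
  delta = 0.5221 mm = 0.0005221 m
Substitute:
  A = (402000 × 1.3) / (0.0005221 × (1.1 × 10¹¹))
  A = 0.0091 m²
Final answer: A = 0.0091 m²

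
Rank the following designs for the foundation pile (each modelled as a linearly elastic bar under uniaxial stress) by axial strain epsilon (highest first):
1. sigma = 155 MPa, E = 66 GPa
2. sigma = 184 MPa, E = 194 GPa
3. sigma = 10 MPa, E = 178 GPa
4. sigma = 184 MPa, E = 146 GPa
Model: a linearly elastic bar under uniaxial stress, so epsilon = sigma / E (SI units).
  Case 1: epsilon = (1.55 × 10⁸) / (6.6 × 10¹⁰) = 0.002348
  Case 2: epsilon = (1.84 × 10⁸) / (1.94 × 10¹¹) = 0.0009485
  Case 3: epsilon = (1 × 10⁷) / (1.78 × 10¹¹) = 5.618 × 10⁻⁵
  Case 4: epsilon = (1.84 × 10⁸) / (1.46 × 10¹¹) = 0.00126
Ordering: 0.002348 (case 1) > 0.00126 (case 4) > 0.0009485 (case 2) > 5.618 × 10⁻⁵ (case 3)
Final answer: 1, 4, 2, 3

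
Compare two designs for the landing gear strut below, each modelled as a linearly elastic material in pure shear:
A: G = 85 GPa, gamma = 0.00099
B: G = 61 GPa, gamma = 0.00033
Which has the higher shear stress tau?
Model: a linearly elastic material in pure shear, so tau = G·gamma (SI units).
  A: tau = (8.5 × 10¹⁰) × 0.00099 = 8.415 × 10⁷ Pa = 84.15 MPa
  B: tau = (6.1 × 10¹⁰) × 0.00033 = 2.013 × 10⁷ Pa = 20.13 MPa
84.15 MPa > 20.13 MPa, so A is larger.
Final answer: A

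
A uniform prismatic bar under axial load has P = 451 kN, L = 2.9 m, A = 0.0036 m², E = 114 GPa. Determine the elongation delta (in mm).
Model: a uniform prismatic bar under axial load, so delta = (P·L) / (A·E).
Convert to SI units:
  P = 451 kN = 451000 N
  E = 114 GPa = 1.14 × 10¹¹ Pa
Substitute:
  delta = (451000 × 2.9) / (0.0036 × (1.14 × 10¹¹))
  delta = 0.003187 m
Convert: delta = 0.003187 m = 3.187 mm
Final answer: delta = 3.187 mm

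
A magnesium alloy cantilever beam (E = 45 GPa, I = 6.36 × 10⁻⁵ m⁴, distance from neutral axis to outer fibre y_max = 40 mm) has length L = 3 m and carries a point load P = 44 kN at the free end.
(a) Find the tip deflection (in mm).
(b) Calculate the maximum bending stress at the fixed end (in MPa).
(a) Tip deflection of a cantilever with an end point load: δ = P·L^3 / (3·E·I). Convert P = 44 kN = 44000 N, E = 45 GPa = 4.5 × 10¹⁰ Pa.
  δ = (44000 × 3^3) / (3 × (4.5 × 10¹⁰) × (6.36 × 10⁻⁵)) = 0.1384 m = 138.4 mm
(b) Maximum bending moment at the fixed end: M = P·L = 44000 × 3 = 132000 N·m. Convert y_max = 40 mm = 0.04 m.
  σ = M·y_max / I = (132000 × 0.04) / (6.36 × 10⁻⁵) = 8.302 × 10⁷ Pa = 83.02 MPa
Final answer: (a) δ = 138.4 mm, (b) σ = 83.02 MPa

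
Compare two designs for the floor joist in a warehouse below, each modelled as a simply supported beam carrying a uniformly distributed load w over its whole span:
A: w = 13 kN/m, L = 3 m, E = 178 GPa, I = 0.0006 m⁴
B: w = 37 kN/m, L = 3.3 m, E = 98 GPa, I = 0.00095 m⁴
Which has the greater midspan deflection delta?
Model: a simply supported beam carrying a uniformly distributed load w over its whole span, so delta = (5·w·L^4) / (384·E·I) (SI units).
  A: delta = (5 × 13000 × 3^4) / (384 × (1.78 × 10¹¹) × 0.0006) = 0.0001284 m = 0.1284 mm
  B: delta = (5 × 37000 × 3.3^4) / (384 × (9.8 × 10¹⁰) × 0.00095) = 0.0006137 m = 0.6137 mm
0.6137 mm > 0.1284 mm, so B is larger.
Final answer: B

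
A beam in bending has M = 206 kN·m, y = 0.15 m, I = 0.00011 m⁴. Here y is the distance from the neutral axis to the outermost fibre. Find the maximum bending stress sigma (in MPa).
Model: a beam in bending, so sigma = (M·y) / I.
Convert to SI units:
  M = 206 kN·m = 206000 N·m
Substitute:
  sigma = (206000 × 0.15) / 0.00011
  sigma = 2.809 × 10⁸ Pa
Convert: sigma = 2.809 × 10⁸ Pa = 280.9 MPa
Final answer: sigma = 280.9 MPa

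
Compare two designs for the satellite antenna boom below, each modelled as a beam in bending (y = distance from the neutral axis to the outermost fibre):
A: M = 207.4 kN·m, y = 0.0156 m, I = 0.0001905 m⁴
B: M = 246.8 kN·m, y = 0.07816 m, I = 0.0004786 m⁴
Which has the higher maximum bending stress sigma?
Model: a beam in bending (y = distance from the neutral axis to the outermost fibre), so sigma = (M·y) / I (SI units).
  A: sigma = (207400 × 0.0156) / 0.0001905 = 1.698 × 10⁷ Pa = 16.98 MPa
  B: sigma = (246800 × 0.07816) / 0.0004786 = 4.03 × 10⁷ Pa = 40.3 MPa
40.3 MPa > 16.98 MPa, so B is larger.
Final answer: B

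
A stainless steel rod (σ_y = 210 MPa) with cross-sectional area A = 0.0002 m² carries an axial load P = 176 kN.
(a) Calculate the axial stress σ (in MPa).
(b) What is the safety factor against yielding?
(a) Axial stress σ = P/A. Convert P = 176 kN = 176000 N.
  σ = 176000 / 0.0002 = 8.8 × 10⁸ Pa = 880 MPa
(b) Safety factor SF = σ_y/σ = 210 / 880 = 0.2386
Final answer: (a) σ = 880 MPa, (b) SF = 0.2386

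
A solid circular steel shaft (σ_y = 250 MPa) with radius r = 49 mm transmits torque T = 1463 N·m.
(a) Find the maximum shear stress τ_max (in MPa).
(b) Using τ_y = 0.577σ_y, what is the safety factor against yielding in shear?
(a) For a solid circular shaft, τ_max = T·r/J with J = π·r^4/2, i.e. τ_max = 2·T / (π·r^3). Convert r = 49 mm = 0.049 m.
  τ_max = (2 × 1463) / (π × 0.049^3) = 7.917 × 10⁶ Pa = 7.917 MPa
(b) τ_y = 0.577 × 250 = 144.25 MPa
  SF = τ_y/τ_max = 144.25 / 7.917 = 18.22
Final answer: (a) τ_max = 7.917 MPa, (b) SF = 18.22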